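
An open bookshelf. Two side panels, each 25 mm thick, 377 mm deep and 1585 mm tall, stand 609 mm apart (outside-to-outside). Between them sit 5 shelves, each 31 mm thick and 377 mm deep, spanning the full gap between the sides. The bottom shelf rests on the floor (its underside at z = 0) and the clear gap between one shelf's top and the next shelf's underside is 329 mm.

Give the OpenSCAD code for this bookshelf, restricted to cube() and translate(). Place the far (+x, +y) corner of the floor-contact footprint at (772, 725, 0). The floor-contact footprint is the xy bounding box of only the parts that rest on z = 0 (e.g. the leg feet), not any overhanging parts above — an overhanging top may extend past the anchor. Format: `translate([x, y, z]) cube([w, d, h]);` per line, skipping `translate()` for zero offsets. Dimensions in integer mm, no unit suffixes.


translate([163, 348, 0]) cube([25, 377, 1585]);
translate([747, 348, 0]) cube([25, 377, 1585]);
translate([188, 348, 0]) cube([559, 377, 31]);
translate([188, 348, 360]) cube([559, 377, 31]);
translate([188, 348, 720]) cube([559, 377, 31]);
translate([188, 348, 1080]) cube([559, 377, 31]);
translate([188, 348, 1440]) cube([559, 377, 31]);


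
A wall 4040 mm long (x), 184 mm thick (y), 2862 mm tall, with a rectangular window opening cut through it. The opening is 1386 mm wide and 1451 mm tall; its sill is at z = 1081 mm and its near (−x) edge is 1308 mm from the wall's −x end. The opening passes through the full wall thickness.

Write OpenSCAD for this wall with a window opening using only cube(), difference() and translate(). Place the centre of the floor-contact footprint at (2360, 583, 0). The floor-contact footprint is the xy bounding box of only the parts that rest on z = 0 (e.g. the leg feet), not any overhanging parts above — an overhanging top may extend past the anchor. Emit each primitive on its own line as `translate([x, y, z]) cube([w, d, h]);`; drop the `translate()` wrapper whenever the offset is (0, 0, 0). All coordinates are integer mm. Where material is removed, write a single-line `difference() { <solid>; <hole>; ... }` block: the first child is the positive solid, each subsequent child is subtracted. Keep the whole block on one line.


difference() { translate([340, 491, 0]) cube([4040, 184, 2862]); translate([1648, 491, 1081]) cube([1386, 184, 1451]); }


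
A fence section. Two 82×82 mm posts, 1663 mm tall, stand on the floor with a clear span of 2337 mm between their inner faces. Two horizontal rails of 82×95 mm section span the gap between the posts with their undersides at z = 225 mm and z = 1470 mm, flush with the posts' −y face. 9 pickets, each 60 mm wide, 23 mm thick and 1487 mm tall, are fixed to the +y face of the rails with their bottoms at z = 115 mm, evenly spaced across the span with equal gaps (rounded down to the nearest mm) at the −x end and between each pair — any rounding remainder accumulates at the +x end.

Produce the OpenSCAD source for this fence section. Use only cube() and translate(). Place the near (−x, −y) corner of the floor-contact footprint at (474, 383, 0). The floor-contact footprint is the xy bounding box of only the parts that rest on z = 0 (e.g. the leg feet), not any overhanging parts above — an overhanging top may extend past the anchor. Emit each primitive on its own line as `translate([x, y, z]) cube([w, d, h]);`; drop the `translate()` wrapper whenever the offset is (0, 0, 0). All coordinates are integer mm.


translate([474, 383, 0]) cube([82, 82, 1663]);
translate([2893, 383, 0]) cube([82, 82, 1663]);
translate([556, 383, 225]) cube([2337, 82, 95]);
translate([556, 383, 1470]) cube([2337, 82, 95]);
translate([735, 465, 115]) cube([60, 23, 1487]);
translate([974, 465, 115]) cube([60, 23, 1487]);
translate([1213, 465, 115]) cube([60, 23, 1487]);
translate([1452, 465, 115]) cube([60, 23, 1487]);
translate([1691, 465, 115]) cube([60, 23, 1487]);
translate([1930, 465, 115]) cube([60, 23, 1487]);
translate([2169, 465, 115]) cube([60, 23, 1487]);
translate([2408, 465, 115]) cube([60, 23, 1487]);
translate([2647, 465, 115]) cube([60, 23, 1487]);


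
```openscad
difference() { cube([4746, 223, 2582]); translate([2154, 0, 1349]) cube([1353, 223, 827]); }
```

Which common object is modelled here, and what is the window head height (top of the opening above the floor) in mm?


A wall with a window opening. The window head height is 2176 mm.

A wall with a rectangular opening subtracted — a window. Sill at z = 1349, opening 827 mm tall, so the head is at 1349 + 827 = 2176 mm.


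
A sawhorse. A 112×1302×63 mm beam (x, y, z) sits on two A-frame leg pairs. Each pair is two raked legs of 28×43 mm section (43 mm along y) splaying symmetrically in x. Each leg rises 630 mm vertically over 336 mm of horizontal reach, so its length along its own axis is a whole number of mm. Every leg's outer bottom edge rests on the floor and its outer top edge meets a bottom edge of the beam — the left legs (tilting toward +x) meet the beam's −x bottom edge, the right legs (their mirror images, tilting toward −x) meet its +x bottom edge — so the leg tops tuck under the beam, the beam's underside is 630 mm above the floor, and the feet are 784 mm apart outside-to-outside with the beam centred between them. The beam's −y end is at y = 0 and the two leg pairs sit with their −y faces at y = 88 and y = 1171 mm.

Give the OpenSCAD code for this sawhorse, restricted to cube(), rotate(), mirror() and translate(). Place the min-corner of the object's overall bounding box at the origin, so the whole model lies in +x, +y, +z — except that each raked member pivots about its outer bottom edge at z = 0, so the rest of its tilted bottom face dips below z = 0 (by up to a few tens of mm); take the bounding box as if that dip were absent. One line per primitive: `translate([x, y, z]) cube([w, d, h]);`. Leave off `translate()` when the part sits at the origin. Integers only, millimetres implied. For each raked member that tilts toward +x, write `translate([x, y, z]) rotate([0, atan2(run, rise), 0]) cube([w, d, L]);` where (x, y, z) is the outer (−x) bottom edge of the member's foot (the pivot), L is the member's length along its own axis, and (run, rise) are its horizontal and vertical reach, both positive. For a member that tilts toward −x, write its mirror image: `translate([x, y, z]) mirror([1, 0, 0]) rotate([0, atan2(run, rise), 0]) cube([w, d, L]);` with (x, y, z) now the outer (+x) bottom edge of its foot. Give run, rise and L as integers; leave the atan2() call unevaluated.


translate([336, 0, 630]) cube([112, 1302, 63]);
translate([0, 88, 0]) rotate([0, atan2(336, 630), 0]) cube([28, 43, 714]);
translate([784, 88, 0]) mirror([1, 0, 0]) rotate([0, atan2(336, 630), 0]) cube([28, 43, 714]);
translate([0, 1171, 0]) rotate([0, atan2(336, 630), 0]) cube([28, 43, 714]);
translate([784, 1171, 0]) mirror([1, 0, 0]) rotate([0, atan2(336, 630), 0]) cube([28, 43, 714]);


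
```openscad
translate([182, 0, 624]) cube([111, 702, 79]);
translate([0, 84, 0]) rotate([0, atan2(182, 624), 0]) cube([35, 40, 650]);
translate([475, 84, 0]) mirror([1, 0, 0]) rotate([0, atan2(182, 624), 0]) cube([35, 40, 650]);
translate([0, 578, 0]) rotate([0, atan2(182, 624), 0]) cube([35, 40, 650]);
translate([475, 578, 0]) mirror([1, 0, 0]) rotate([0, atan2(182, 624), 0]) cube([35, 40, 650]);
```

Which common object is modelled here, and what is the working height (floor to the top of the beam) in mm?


A sawhorse. The overall height is 703 mm.

A beam across two mirrored pairs of raked legs — a sawhorse. The beam's underside is at z = 624 (matching the legs' vertical rise in atan2(182, 624)) and the beam is 79 mm tall, so its top is at 624 + 79 = 703 mm. The raked legs top out at the beam's underside, so that is the highest point.


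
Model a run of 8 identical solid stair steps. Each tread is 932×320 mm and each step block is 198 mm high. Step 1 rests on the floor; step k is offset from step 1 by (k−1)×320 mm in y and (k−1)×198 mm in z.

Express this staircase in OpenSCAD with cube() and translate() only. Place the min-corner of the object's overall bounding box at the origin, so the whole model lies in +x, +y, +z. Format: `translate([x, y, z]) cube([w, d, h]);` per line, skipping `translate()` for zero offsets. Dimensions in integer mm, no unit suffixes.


cube([932, 320, 198]);
translate([0, 320, 198]) cube([932, 320, 198]);
translate([0, 640, 396]) cube([932, 320, 198]);
translate([0, 960, 594]) cube([932, 320, 198]);
translate([0, 1280, 792]) cube([932, 320, 198]);
translate([0, 1600, 990]) cube([932, 320, 198]);
translate([0, 1920, 1188]) cube([932, 320, 198]);
translate([0, 2240, 1386]) cube([932, 320, 198]);


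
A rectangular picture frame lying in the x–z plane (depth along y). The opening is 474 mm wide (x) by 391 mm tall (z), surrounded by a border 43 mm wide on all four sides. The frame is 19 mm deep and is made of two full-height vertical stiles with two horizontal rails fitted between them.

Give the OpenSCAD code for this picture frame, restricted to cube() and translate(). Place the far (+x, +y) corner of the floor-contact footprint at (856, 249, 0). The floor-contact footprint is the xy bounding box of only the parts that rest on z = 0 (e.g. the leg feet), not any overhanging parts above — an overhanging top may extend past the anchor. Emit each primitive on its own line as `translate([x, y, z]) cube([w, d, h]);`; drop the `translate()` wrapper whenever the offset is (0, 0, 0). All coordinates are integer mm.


translate([296, 230, 0]) cube([43, 19, 477]);
translate([813, 230, 0]) cube([43, 19, 477]);
translate([339, 230, 0]) cube([474, 19, 43]);
translate([339, 230, 434]) cube([474, 19, 43]);


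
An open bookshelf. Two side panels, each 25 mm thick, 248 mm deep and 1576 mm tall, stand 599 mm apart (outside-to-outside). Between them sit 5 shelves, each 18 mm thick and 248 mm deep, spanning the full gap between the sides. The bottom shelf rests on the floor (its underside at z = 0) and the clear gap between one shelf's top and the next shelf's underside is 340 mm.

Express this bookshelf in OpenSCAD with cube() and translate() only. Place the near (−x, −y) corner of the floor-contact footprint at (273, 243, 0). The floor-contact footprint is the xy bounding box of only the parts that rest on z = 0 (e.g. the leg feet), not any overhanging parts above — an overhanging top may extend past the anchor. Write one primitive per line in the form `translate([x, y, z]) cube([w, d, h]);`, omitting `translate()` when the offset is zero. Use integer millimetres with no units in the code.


translate([273, 243, 0]) cube([25, 248, 1576]);
translate([847, 243, 0]) cube([25, 248, 1576]);
translate([298, 243, 0]) cube([549, 248, 18]);
translate([298, 243, 358]) cube([549, 248, 18]);
translate([298, 243, 716]) cube([549, 248, 18]);
translate([298, 243, 1074]) cube([549, 248, 18]);
translate([298, 243, 1432]) cube([549, 248, 18]);


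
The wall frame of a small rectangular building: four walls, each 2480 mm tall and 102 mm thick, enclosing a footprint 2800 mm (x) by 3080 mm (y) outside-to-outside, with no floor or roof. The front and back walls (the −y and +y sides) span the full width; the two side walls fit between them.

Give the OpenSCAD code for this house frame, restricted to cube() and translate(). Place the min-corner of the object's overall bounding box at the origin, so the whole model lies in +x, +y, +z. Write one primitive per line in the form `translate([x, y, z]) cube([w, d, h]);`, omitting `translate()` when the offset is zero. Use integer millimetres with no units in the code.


cube([2800, 102, 2480]);
translate([0, 2978, 0]) cube([2800, 102, 2480]);
translate([0, 102, 0]) cube([102, 2876, 2480]);
translate([2698, 102, 0]) cube([102, 2876, 2480]);


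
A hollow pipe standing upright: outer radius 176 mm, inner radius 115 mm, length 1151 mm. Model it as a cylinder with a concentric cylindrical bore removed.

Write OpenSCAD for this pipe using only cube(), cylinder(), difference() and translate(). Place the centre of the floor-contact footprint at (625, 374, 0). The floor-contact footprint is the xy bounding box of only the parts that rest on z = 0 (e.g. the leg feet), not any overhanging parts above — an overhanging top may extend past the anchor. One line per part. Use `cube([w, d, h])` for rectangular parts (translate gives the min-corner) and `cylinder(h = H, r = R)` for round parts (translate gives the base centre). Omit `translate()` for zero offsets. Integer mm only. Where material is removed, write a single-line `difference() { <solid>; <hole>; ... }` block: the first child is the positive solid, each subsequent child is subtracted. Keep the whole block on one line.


difference() { translate([625, 374, 0]) cylinder(h = 1151, r = 176); translate([625, 374, 0]) cylinder(h = 1151, r = 115); }


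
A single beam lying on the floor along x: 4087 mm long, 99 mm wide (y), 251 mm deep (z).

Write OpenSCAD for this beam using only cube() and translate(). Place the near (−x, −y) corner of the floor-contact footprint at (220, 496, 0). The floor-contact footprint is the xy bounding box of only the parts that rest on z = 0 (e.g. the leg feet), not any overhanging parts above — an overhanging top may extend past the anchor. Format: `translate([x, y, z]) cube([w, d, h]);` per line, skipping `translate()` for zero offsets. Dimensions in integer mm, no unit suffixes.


translate([220, 496, 0]) cube([4087, 99, 251]);


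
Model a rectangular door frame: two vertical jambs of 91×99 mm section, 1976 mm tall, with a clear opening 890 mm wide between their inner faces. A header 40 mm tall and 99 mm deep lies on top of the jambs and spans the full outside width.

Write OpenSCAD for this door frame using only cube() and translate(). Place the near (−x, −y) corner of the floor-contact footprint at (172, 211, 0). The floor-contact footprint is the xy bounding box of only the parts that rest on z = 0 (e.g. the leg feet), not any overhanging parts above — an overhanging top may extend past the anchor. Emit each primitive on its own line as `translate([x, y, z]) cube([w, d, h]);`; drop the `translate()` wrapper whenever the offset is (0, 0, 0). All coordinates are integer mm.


translate([172, 211, 0]) cube([91, 99, 1976]);
translate([1153, 211, 0]) cube([91, 99, 1976]);
translate([172, 211, 1976]) cube([1072, 99, 40]);


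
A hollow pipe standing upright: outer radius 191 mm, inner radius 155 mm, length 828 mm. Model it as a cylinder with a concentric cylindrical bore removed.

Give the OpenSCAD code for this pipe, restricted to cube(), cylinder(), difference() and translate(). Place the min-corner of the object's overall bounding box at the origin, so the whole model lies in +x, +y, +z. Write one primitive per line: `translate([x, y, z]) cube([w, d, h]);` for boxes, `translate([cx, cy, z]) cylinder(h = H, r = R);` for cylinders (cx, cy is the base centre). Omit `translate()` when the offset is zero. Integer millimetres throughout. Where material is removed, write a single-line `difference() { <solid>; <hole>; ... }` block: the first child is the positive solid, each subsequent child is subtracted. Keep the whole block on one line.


difference() { translate([191, 191, 0]) cylinder(h = 828, r = 191); translate([191, 191, 0]) cylinder(h = 828, r = 155); }


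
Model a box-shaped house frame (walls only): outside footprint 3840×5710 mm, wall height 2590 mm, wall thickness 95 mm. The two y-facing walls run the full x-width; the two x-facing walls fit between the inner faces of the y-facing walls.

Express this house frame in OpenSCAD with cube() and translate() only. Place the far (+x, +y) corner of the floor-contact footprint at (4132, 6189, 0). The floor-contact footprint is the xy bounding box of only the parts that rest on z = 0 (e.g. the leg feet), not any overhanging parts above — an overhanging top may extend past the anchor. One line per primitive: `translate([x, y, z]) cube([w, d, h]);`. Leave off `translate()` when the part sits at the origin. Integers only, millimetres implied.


translate([292, 479, 0]) cube([3840, 95, 2590]);
translate([292, 6094, 0]) cube([3840, 95, 2590]);
translate([292, 574, 0]) cube([95, 5520, 2590]);
translate([4037, 574, 0]) cube([95, 5520, 2590]);


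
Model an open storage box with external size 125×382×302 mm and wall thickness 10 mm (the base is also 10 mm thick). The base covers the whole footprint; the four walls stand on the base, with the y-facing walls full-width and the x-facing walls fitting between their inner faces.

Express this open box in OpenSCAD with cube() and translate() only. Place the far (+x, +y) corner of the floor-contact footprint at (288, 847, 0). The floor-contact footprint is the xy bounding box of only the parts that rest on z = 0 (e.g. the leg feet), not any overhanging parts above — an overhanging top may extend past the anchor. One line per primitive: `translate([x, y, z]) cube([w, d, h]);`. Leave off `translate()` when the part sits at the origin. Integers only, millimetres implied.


translate([163, 465, 0]) cube([125, 382, 10]);
translate([163, 465, 10]) cube([125, 10, 292]);
translate([163, 837, 10]) cube([125, 10, 292]);
translate([163, 475, 10]) cube([10, 362, 292]);
translate([278, 475, 10]) cube([10, 362, 292]);


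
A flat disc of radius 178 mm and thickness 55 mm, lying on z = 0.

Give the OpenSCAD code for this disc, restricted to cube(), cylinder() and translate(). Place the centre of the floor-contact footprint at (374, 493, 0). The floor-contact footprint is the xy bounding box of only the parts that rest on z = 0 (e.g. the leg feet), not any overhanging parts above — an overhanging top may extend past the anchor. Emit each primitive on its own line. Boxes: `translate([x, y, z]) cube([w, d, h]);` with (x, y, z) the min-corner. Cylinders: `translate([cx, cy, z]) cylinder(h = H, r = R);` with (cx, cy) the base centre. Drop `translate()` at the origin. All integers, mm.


translate([374, 493, 0]) cylinder(h = 55, r = 178);


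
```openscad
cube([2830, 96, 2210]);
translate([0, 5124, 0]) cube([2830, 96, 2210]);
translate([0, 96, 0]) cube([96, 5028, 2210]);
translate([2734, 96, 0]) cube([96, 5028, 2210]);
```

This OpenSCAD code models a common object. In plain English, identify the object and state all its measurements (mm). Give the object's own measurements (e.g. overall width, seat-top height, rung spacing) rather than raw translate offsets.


The wall frame of a small rectangular building: four walls, each 2210 mm tall and 96 mm thick, enclosing a footprint 2830 mm (x) by 5220 mm (y) outside-to-outside, with no floor or roof. The front and back walls (the −y and +y sides) span the full width; the two side walls fit between them.


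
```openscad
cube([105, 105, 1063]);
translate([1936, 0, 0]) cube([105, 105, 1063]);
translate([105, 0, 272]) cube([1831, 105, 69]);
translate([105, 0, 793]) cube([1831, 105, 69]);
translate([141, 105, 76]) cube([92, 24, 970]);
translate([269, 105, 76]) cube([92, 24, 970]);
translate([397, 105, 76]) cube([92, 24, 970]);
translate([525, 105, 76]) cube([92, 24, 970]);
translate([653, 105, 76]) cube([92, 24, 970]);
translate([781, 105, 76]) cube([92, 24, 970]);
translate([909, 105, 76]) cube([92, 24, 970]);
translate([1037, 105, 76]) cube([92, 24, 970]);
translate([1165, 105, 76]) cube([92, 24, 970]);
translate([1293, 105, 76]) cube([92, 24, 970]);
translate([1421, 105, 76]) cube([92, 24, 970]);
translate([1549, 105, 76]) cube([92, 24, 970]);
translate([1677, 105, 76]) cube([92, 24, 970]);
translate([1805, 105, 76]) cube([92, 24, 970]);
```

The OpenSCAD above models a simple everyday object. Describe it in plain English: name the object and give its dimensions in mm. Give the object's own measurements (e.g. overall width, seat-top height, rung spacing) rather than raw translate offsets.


A fence section. Two 105×105 mm posts, 1063 mm tall, stand on the floor with a clear span of 1831 mm between their inner faces. Two horizontal rails of 105×69 mm section span the gap between the posts with their undersides at z = 272 mm and z = 793 mm, flush with the posts' −y face. 14 pickets, each 92 mm wide, 24 mm thick and 970 mm tall, are fixed to the +y face of the rails with their bottoms at z = 76 mm, spaced across the span with a 36 mm gap after the −x post and between neighbouring pickets, with 39 mm left before the +x post.


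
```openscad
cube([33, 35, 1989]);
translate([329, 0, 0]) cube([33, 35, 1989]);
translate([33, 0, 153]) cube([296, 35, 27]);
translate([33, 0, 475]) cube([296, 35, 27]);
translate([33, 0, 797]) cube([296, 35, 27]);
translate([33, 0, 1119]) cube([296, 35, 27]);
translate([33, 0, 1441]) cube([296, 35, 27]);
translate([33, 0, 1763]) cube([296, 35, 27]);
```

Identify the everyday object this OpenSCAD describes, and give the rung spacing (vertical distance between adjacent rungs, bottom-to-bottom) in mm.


A ladder. The rung spacing is 322 mm.

Two tall 33×35 posts with 6 short bars between them — a ladder. Adjacent rungs sit at z = 153 and z = 475, so the spacing is 475 − 153 = 322 mm.


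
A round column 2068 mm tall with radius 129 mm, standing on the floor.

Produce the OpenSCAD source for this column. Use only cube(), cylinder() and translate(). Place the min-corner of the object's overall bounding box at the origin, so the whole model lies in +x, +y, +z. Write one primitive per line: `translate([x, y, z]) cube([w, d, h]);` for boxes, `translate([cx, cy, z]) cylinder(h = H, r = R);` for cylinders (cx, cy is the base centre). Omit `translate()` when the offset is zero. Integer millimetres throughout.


translate([129, 129, 0]) cylinder(h = 2068, r = 129);


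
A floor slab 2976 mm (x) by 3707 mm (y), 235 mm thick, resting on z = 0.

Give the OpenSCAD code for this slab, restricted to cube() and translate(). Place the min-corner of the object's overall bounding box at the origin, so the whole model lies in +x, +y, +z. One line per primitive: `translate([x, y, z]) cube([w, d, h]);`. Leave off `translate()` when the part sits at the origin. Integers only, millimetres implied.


cube([2976, 3707, 235]);


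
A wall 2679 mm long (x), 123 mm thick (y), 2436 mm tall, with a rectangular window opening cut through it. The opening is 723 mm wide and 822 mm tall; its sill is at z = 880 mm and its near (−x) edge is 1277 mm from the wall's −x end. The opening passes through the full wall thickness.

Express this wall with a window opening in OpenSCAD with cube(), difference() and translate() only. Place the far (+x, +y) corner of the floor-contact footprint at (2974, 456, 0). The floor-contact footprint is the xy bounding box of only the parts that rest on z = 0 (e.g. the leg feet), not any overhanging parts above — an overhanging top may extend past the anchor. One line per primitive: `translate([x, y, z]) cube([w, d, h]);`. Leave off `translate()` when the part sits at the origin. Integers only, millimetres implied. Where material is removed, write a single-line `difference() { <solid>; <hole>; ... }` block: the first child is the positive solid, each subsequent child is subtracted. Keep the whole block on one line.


difference() { translate([295, 333, 0]) cube([2679, 123, 2436]); translate([1572, 333, 880]) cube([723, 123, 822]); }


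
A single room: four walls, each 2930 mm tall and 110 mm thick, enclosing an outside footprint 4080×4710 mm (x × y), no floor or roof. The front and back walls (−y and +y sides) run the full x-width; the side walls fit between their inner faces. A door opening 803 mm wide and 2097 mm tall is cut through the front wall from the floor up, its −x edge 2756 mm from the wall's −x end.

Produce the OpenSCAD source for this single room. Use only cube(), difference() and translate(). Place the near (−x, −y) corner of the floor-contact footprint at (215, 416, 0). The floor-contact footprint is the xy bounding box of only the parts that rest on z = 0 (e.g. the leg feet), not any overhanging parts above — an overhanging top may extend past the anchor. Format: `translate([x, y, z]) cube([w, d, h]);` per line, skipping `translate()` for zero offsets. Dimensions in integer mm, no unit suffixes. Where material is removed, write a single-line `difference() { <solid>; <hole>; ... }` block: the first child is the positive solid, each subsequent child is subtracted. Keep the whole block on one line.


difference() { translate([215, 416, 0]) cube([4080, 110, 2930]); translate([2971, 416, 0]) cube([803, 110, 2097]); }
translate([215, 5016, 0]) cube([4080, 110, 2930]);
translate([215, 526, 0]) cube([110, 4490, 2930]);
translate([4185, 526, 0]) cube([110, 4490, 2930]);


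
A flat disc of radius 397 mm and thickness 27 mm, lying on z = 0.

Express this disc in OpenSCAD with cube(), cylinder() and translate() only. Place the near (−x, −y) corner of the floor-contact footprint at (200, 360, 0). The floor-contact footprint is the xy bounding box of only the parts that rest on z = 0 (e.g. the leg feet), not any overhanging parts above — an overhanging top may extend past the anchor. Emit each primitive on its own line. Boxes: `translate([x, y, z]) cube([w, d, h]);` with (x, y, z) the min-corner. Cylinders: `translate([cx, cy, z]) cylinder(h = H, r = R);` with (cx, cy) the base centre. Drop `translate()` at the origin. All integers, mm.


translate([597, 757, 0]) cylinder(h = 27, r = 397);


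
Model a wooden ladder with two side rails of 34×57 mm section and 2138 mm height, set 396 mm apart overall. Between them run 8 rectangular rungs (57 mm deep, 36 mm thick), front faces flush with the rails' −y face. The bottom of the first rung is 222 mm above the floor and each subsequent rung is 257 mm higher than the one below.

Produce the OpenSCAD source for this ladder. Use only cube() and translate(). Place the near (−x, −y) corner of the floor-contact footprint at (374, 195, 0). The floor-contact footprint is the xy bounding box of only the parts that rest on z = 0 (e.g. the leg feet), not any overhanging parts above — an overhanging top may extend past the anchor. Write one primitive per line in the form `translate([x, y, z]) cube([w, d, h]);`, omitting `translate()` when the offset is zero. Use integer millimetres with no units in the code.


translate([374, 195, 0]) cube([34, 57, 2138]);
translate([736, 195, 0]) cube([34, 57, 2138]);
translate([408, 195, 222]) cube([328, 57, 36]);
translate([408, 195, 479]) cube([328, 57, 36]);
translate([408, 195, 736]) cube([328, 57, 36]);
translate([408, 195, 993]) cube([328, 57, 36]);
translate([408, 195, 1250]) cube([328, 57, 36]);
translate([408, 195, 1507]) cube([328, 57, 36]);
translate([408, 195, 1764]) cube([328, 57, 36]);
translate([408, 195, 2021]) cube([328, 57, 36]);


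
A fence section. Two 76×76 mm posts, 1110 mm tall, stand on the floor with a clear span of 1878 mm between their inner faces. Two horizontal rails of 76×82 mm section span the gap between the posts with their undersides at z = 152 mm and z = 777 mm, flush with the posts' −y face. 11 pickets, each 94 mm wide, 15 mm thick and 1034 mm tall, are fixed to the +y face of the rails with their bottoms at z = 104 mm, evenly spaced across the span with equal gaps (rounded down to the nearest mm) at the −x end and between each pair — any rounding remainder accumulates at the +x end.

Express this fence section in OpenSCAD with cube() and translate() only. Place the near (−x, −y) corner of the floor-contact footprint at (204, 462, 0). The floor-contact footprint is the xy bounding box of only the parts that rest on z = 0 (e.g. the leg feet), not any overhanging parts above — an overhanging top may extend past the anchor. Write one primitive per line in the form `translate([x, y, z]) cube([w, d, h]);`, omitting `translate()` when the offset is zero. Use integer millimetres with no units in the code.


translate([204, 462, 0]) cube([76, 76, 1110]);
translate([2158, 462, 0]) cube([76, 76, 1110]);
translate([280, 462, 152]) cube([1878, 76, 82]);
translate([280, 462, 777]) cube([1878, 76, 82]);
translate([350, 538, 104]) cube([94, 15, 1034]);
translate([514, 538, 104]) cube([94, 15, 1034]);
translate([678, 538, 104]) cube([94, 15, 1034]);
translate([842, 538, 104]) cube([94, 15, 1034]);
translate([1006, 538, 104]) cube([94, 15, 1034]);
translate([1170, 538, 104]) cube([94, 15, 1034]);
translate([1334, 538, 104]) cube([94, 15, 1034]);
translate([1498, 538, 104]) cube([94, 15, 1034]);
translate([1662, 538, 104]) cube([94, 15, 1034]);
translate([1826, 538, 104]) cube([94, 15, 1034]);
translate([1990, 538, 104]) cube([94, 15, 1034]);


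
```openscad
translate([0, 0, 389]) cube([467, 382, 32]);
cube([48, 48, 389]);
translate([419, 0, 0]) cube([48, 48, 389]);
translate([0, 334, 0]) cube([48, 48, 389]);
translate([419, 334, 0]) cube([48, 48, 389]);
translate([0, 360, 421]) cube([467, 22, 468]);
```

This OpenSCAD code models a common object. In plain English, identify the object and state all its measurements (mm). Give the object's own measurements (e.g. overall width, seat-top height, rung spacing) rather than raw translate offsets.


A chair. The seat is a 467×382×32 mm slab with its top at z = 421 mm, on four 48×48 mm corner legs (flush with the seat edges, standing on z = 0). A flat backrest 22 mm thick, 468 mm tall, spans the full seat width and rises from the seat top along its +y edge, rear face flush with the rear of the seat.


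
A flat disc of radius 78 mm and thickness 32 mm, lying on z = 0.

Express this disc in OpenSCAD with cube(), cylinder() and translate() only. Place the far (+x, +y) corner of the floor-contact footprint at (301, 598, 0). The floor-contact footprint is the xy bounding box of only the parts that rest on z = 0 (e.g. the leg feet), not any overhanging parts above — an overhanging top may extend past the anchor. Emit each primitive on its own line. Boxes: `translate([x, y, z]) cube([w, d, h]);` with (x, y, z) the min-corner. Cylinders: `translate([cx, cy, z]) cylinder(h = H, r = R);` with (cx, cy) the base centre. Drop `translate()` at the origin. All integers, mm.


translate([223, 520, 0]) cylinder(h = 32, r = 78);


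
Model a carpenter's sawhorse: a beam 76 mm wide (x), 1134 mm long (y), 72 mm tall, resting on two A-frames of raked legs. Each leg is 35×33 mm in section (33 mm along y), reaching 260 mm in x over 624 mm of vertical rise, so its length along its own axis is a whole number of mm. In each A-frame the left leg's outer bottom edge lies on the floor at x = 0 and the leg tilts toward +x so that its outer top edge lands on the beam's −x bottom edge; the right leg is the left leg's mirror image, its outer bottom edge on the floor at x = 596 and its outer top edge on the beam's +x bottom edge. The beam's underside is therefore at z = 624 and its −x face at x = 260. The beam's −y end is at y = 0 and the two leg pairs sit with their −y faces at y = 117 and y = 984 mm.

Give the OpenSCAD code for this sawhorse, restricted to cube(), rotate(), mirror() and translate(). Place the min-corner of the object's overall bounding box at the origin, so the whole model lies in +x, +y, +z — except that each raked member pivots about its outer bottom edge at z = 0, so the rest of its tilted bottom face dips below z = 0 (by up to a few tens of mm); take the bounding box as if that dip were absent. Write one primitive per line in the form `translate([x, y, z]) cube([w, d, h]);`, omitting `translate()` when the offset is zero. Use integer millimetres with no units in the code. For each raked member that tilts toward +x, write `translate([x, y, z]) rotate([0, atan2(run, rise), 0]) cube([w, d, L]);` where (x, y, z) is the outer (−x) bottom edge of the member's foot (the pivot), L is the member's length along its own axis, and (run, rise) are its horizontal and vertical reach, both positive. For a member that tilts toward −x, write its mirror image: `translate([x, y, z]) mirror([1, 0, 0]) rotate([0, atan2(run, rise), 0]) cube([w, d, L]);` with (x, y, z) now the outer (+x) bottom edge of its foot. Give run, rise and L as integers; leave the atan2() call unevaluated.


// leg length = √(260² + 624²) = 676
// right-leg outer foot x = 2·260 + 76 = 596
// beam min-corner = (260, 0, 624)
translate([260, 0, 624]) cube([76, 1134, 72]);
translate([0, 117, 0]) rotate([0, atan2(260, 624), 0]) cube([35, 33, 676]);
translate([596, 117, 0]) mirror([1, 0, 0]) rotate([0, atan2(260, 624), 0]) cube([35, 33, 676]);
translate([0, 984, 0]) rotate([0, atan2(260, 624), 0]) cube([35, 33, 676]);
translate([596, 984, 0]) mirror([1, 0, 0]) rotate([0, atan2(260, 624), 0]) cube([35, 33, 676]);


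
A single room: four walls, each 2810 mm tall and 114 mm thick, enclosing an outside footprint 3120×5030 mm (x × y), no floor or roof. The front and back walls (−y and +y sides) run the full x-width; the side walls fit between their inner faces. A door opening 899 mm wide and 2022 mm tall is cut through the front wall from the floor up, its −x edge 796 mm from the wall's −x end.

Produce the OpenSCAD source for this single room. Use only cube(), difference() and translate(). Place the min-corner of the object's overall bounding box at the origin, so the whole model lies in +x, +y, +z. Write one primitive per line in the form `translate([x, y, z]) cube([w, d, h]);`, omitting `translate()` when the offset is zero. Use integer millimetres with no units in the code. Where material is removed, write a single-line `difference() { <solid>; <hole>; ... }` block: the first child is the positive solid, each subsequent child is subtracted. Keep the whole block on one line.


difference() { cube([3120, 114, 2810]); translate([796, 0, 0]) cube([899, 114, 2022]); }
translate([0, 4916, 0]) cube([3120, 114, 2810]);
translate([0, 114, 0]) cube([114, 4802, 2810]);
translate([3006, 114, 0]) cube([114, 4802, 2810]);


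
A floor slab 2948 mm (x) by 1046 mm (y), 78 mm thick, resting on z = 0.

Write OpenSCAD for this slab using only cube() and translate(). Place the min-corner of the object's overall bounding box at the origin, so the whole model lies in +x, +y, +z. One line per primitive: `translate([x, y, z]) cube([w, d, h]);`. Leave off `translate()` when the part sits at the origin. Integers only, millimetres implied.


cube([2948, 1046, 78]);


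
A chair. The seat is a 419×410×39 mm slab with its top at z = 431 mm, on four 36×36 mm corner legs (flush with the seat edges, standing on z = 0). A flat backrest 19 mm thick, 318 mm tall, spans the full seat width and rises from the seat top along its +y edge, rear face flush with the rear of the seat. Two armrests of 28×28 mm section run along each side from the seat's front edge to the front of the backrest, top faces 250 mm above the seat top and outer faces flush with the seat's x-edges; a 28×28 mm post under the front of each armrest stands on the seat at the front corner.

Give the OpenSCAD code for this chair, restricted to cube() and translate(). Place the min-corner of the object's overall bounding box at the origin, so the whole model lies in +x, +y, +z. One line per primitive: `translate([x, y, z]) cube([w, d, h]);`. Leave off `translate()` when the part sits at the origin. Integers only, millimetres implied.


translate([0, 0, 392]) cube([419, 410, 39]);
cube([36, 36, 392]);
translate([383, 0, 0]) cube([36, 36, 392]);
translate([0, 374, 0]) cube([36, 36, 392]);
translate([383, 374, 0]) cube([36, 36, 392]);
translate([0, 391, 431]) cube([419, 19, 318]);
translate([0, 0, 653]) cube([28, 391, 28]);
translate([391, 0, 653]) cube([28, 391, 28]);
translate([0, 0, 431]) cube([28, 28, 222]);
translate([391, 0, 431]) cube([28, 28, 222]);


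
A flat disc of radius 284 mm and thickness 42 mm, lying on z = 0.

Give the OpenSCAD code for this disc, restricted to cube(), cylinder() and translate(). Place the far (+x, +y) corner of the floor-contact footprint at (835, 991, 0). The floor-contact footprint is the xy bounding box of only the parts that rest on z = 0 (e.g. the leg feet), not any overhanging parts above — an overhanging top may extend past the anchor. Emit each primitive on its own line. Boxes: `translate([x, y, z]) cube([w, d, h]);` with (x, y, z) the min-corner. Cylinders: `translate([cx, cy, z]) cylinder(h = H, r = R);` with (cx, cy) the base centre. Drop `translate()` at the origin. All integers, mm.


translate([551, 707, 0]) cylinder(h = 42, r = 284);


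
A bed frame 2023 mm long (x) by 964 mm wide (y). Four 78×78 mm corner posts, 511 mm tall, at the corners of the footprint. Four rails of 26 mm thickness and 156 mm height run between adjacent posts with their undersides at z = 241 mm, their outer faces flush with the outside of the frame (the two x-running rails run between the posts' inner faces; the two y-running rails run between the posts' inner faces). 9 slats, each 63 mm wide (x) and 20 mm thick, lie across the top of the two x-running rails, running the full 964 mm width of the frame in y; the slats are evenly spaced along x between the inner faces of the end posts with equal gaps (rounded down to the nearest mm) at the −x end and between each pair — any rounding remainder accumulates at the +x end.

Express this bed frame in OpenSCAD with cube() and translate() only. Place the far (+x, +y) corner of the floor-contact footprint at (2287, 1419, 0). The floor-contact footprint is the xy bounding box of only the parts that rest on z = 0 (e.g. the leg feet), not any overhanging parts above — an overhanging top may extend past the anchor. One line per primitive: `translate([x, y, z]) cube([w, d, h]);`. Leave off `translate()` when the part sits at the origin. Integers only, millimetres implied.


// slat z = rail_z + rail_h = 241 + 156 = 397
// slat gap = ⌊(1867 − 9·63) / 10⌋ = 130
translate([264, 455, 0]) cube([78, 78, 511]);
translate([264, 1341, 0]) cube([78, 78, 511]);
translate([2209, 455, 0]) cube([78, 78, 511]);
translate([2209, 1341, 0]) cube([78, 78, 511]);
translate([342, 455, 241]) cube([1867, 26, 156]);
translate([342, 1393, 241]) cube([1867, 26, 156]);
translate([264, 533, 241]) cube([26, 808, 156]);
translate([2261, 533, 241]) cube([26, 808, 156]);
translate([472, 455, 397]) cube([63, 964, 20]);
translate([665, 455, 397]) cube([63, 964, 20]);
translate([858, 455, 397]) cube([63, 964, 20]);
translate([1051, 455, 397]) cube([63, 964, 20]);
translate([1244, 455, 397]) cube([63, 964, 20]);
translate([1437, 455, 397]) cube([63, 964, 20]);
translate([1630, 455, 397]) cube([63, 964, 20]);
translate([1823, 455, 397]) cube([63, 964, 20]);
translate([2016, 455, 397]) cube([63, 964, 20]);


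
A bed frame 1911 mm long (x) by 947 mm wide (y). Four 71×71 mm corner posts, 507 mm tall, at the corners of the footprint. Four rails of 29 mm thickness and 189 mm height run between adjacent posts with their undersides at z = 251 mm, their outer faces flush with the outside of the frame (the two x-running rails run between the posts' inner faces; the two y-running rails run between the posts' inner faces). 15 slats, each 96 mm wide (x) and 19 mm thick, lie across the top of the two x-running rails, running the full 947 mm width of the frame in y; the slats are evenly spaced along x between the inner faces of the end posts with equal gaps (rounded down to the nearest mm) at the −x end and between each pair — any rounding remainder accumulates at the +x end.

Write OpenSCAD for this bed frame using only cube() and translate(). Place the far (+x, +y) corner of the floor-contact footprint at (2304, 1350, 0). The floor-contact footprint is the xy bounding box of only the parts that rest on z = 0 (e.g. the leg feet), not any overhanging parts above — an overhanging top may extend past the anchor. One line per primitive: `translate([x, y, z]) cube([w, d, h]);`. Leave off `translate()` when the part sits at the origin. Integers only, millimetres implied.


translate([393, 403, 0]) cube([71, 71, 507]);
translate([393, 1279, 0]) cube([71, 71, 507]);
translate([2233, 403, 0]) cube([71, 71, 507]);
translate([2233, 1279, 0]) cube([71, 71, 507]);
translate([464, 403, 251]) cube([1769, 29, 189]);
translate([464, 1321, 251]) cube([1769, 29, 189]);
translate([393, 474, 251]) cube([29, 805, 189]);
translate([2275, 474, 251]) cube([29, 805, 189]);
translate([484, 403, 440]) cube([96, 947, 19]);
translate([600, 403, 440]) cube([96, 947, 19]);
translate([716, 403, 440]) cube([96, 947, 19]);
translate([832, 403, 440]) cube([96, 947, 19]);
translate([948, 403, 440]) cube([96, 947, 19]);
translate([1064, 403, 440]) cube([96, 947, 19]);
translate([1180, 403, 440]) cube([96, 947, 19]);
translate([1296, 403, 440]) cube([96, 947, 19]);
translate([1412, 403, 440]) cube([96, 947, 19]);
translate([1528, 403, 440]) cube([96, 947, 19]);
translate([1644, 403, 440]) cube([96, 947, 19]);
translate([1760, 403, 440]) cube([96, 947, 19]);
translate([1876, 403, 440]) cube([96, 947, 19]);
translate([1992, 403, 440]) cube([96, 947, 19]);
translate([2108, 403, 440]) cube([96, 947, 19]);
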